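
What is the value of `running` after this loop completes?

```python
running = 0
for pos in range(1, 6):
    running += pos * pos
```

Let's trace through this code step by step.

Initialize: running = 0
Entering loop: for pos in range(1, 6):
After iteration 1: pos = 1, running = 1
After iteration 2: pos = 2, running = 5
After iteration 3: pos = 3, running = 14
After iteration 4: pos = 4, running = 30
After iteration 5: pos = 5, running = 55
Loop ends.

Final answer: 55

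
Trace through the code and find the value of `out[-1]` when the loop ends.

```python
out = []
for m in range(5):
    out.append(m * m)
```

Let's trace through this code step by step.

Initialize: out = []
Entering loop: for m in range(5):
After iteration 1: m = 0, out = [0]
After iteration 2: m = 1, out = [0, 1]
After iteration 3: m = 2, out = [0, 1, 4]
After iteration 4: m = 3, out = [0, 1, 4, 9]
After iteration 5: m = 4, out = [0, 1, 4, 9, 16]
Loop ends.
out[-1] = 16

Final answer: 16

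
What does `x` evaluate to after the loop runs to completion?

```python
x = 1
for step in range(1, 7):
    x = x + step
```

Let's trace through this code step by step.

Initialize: x = 1
Entering loop: for step in range(1, 7):
After iteration 1: step = 1, x = 2
After iteration 2: step = 2, x = 4
After iteration 3: step = 3, x = 7
After iteration 4: step = 4, x = 11
After iteration 5: step = 5, x = 16
After iteration 6: step = 6, x = 22
Loop ends.

Final answer: 22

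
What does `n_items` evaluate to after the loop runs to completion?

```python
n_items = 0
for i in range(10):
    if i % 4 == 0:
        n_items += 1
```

Let's trace through this code step by step.

Initialize: n_items = 0
Entering loop: for i in range(10):
After iteration 1: i = 0, n_items = 1
After iteration 2: i = 1, n_items = 1
After iteration 3: i = 2, n_items = 1
After iteration 4: i = 3, n_items = 1
After iteration 5: i = 4, n_items = 2
After iteration 6: i = 5, n_items = 2
After iteration 7: i = 6, n_items = 2
After iteration 8: i = 7, n_items = 2
After iteration 9: i = 8, n_items = 3
After iteration 10: i = 9, n_items = 3
Loop ends.

Final answer: 3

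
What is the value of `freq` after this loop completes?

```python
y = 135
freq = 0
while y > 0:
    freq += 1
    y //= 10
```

Let's trace through this code step by step.

Initialize: y = 135
Initialize: freq = 0
Entering loop: while y > 0:
After iteration 1: y = 13, freq = 1
After iteration 2: y = 1, freq = 2
After iteration 3: y = 0, freq = 3
Loop ends.

Final answer: 3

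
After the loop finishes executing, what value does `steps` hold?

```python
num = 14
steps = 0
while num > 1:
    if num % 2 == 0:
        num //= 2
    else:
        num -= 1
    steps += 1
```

Let's trace through this code step by step.

Initialize: num = 14
Initialize: steps = 0
Entering loop: while num > 1:
After iteration 1: num = 7, steps = 1
After iteration 2: num = 6, steps = 2
After iteration 3: num = 3, steps = 3
After iteration 4: num = 2, steps = 4
After iteration 5: num = 1, steps = 5
Loop ends.

Final answer: 5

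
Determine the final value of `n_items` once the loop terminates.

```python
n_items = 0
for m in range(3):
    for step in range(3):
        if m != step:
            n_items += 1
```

Let's trace through this code step by step.

Initialize: n_items = 0
Entering loop: for m in range(3):
After iteration 1: m = 0, n_items = 2
After iteration 2: m = 1, n_items = 4
After iteration 3: m = 2, n_items = 6
Loop ends.

Final answer: 6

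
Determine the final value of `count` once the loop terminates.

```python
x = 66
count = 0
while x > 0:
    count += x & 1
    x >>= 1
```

Let's trace through this code step by step.

Initialize: x = 66
Initialize: count = 0
Entering loop: while x > 0:
After iteration 1: x = 33, count = 0
After iteration 2: x = 16, count = 1
After iteration 3: x = 8, count = 1
After iteration 4: x = 4, count = 1
After iteration 5: x = 2, count = 1
After iteration 6: x = 1, count = 1
After iteration 7: x = 0, count = 2
Loop ends.

Final answer: 2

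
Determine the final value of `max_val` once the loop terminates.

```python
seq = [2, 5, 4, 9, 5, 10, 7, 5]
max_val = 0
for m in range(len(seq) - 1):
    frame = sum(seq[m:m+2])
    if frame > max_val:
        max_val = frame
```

Let's trace through this code step by step.

Initialize: seq = [2, 5, 4, 9, 5, 10, 7, 5]
Initialize: max_val = 0
Entering loop: for m in range(len(seq) - 1):
After iteration 1: m = 0, max_val = 7, frame = 7
After iteration 2: m = 1, max_val = 9, frame = 9
After iteration 3: m = 2, max_val = 13, frame = 13
After iteration 4: m = 3, max_val = 14, frame = 14
After iteration 5: m = 4, max_val = 15, frame = 15
After iteration 6: m = 5, max_val = 17, frame = 17
After iteration 7: m = 6, max_val = 17, frame = 12
Loop ends.

Final answer: 17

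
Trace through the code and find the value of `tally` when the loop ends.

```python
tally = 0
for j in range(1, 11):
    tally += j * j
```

Let's trace through this code step by step.

Initialize: tally = 0
Entering loop: for j in range(1, 11):
After iteration 1: j = 1, tally = 1
After iteration 2: j = 2, tally = 5
After iteration 3: j = 3, tally = 14
After iteration 4: j = 4, tally = 30
After iteration 5: j = 5, tally = 55
After iteration 6: j = 6, tally = 91
After iteration 7: j = 7, tally = 140
After iteration 8: j = 8, tally = 204
After iteration 9: j = 9, tally = 285
After iteration 10: j = 10, tally = 385
Loop ends.

Final answer: 385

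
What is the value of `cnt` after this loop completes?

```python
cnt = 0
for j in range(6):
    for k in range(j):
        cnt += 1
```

Let's trace through this code step by step.

Initialize: cnt = 0
Entering loop: for j in range(6):
After iteration 1: j = 0, cnt = 0
After iteration 2: j = 1, cnt = 1, k = 0
After iteration 3: j = 2, cnt = 3, k = 1
After iteration 4: j = 3, cnt = 6, k = 2
After iteration 5: j = 4, cnt = 10, k = 3
After iteration 6: j = 5, cnt = 15, k = 4
Loop ends.

Final answer: 15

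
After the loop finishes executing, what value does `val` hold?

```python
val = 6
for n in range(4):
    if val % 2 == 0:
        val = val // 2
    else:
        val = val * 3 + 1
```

Let's trace through this code step by step.

Initialize: val = 6
Entering loop: for n in range(4):
After iteration 1: n = 0, val = 3
After iteration 2: n = 1, val = 10
After iteration 3: n = 2, val = 5
After iteration 4: n = 3, val = 16
Loop ends.

Final answer: 16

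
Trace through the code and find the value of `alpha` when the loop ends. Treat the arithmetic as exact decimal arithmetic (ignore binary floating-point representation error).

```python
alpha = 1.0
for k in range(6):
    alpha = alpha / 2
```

Let's trace through this code step by step.

Initialize: alpha = 1.0
Entering loop: for k in range(6):
After iteration 1: k = 0, alpha = 0.5
After iteration 2: k = 1, alpha = 0.25
After iteration 3: k = 2, alpha = 0.125
After iteration 4: k = 3, alpha = 0.0625
After iteration 5: k = 4, alpha = 0.03125
After iteration 6: k = 5, alpha = 0.015625
Loop ends.

Final answer: 0.015625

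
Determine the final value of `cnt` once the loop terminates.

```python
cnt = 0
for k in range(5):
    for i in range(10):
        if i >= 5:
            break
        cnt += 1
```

Let's trace through this code step by step.

Initialize: cnt = 0
Entering loop: for k in range(5):
After iteration 1: k = 0, cnt = 5
After iteration 2: k = 1, cnt = 10
After iteration 3: k = 2, cnt = 15
After iteration 4: k = 3, cnt = 20
After iteration 5: k = 4, cnt = 25
Loop ends.

Final answer: 25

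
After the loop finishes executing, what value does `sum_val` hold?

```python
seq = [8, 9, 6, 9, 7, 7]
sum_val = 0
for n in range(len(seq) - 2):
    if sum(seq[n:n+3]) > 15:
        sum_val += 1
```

Let's trace through this code step by step.

Initialize: seq = [8, 9, 6, 9, 7, 7]
Initialize: sum_val = 0
Entering loop: for n in range(len(seq) - 2):
After iteration 1: n = 0, sum_val = 1
After iteration 2: n = 1, sum_val = 2
After iteration 3: n = 2, sum_val = 3
After iteration 4: n = 3, sum_val = 4
Loop ends.

Final answer: 4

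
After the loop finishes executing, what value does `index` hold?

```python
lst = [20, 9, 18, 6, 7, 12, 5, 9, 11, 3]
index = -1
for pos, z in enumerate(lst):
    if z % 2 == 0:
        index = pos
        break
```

Let's trace through this code step by step.

Initialize: lst = [20, 9, 18, 6, 7, 12, 5, 9, 11, 3]
Initialize: index = -1
Entering loop: for pos, z in enumerate(lst):
After iteration 1: pos = 0, z = 20, index = 0
Loop ends.

Final answer: 0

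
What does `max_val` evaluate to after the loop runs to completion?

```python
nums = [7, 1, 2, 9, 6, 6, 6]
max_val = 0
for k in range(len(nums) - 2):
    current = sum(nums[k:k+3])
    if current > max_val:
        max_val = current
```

Let's trace through this code step by step.

Initialize: nums = [7, 1, 2, 9, 6, 6, 6]
Initialize: max_val = 0
Entering loop: for k in range(len(nums) - 2):
After iteration 1: k = 0, max_val = 10, current = 10
After iteration 2: k = 1, max_val = 12, current = 12
After iteration 3: k = 2, max_val = 17, current = 17
After iteration 4: k = 3, max_val = 21, current = 21
After iteration 5: k = 4, max_val = 21, current = 18
Loop ends.

Final answer: 21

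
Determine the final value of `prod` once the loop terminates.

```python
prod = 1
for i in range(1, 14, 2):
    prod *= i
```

Let's trace through this code step by step.

Initialize: prod = 1
Entering loop: for i in range(1, 14, 2):
After iteration 1: i = 1, prod = 1
After iteration 2: i = 3, prod = 3
After iteration 3: i = 5, prod = 15
After iteration 4: i = 7, prod = 105
After iteration 5: i = 9, prod = 945
After iteration 6: i = 11, prod = 10395
After iteration 7: i = 13, prod = 135135
Loop ends.

Final answer: 135135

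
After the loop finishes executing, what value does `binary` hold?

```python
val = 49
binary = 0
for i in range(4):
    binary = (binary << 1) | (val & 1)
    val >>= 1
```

Let's trace through this code step by step.

Initialize: val = 49
Initialize: binary = 0
Entering loop: for i in range(4):
After iteration 1: i = 0, val = 24, binary = 1
After iteration 2: i = 1, val = 12, binary = 2
After iteration 3: i = 2, val = 6, binary = 4
After iteration 4: i = 3, val = 3, binary = 8
Loop ends.

Final answer: 8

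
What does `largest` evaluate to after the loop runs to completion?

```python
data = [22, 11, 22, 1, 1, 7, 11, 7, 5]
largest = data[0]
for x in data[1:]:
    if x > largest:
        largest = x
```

Let's trace through this code step by step.

Initialize: data = [22, 11, 22, 1, 1, 7, 11, 7, 5]
Initialize: largest = 22
Entering loop: for x in data[1:]:
After iteration 1: x = 11, largest = 22
After iteration 2: x = 22, largest = 22
After iteration 3: x = 1, largest = 22
After iteration 4: x = 1, largest = 22
After iteration 5: x = 7, largest = 22
After iteration 6: x = 11, largest = 22
After iteration 7: x = 7, largest = 22
After iteration 8: x = 5, largest = 22
Loop ends.

Final answer: 22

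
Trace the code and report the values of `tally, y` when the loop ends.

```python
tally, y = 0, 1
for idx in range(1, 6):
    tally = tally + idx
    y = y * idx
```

Let's trace through this code step by step.

Initialize: tally = 0
Initialize: y = 1
Entering loop: for idx in range(1, 6):
After iteration 1: idx = 1, tally = 1, y = 1
After iteration 2: idx = 2, tally = 3, y = 2
After iteration 3: idx = 3, tally = 6, y = 6
After iteration 4: idx = 4, tally = 10, y = 24
After iteration 5: idx = 5, tally = 15, y = 120
Loop ends.

Final answer: 15, 120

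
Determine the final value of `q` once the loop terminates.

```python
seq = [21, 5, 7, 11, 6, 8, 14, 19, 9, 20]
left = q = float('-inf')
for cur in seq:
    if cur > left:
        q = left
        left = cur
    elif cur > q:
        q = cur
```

Let's trace through this code step by step.

Initialize: seq = [21, 5, 7, 11, 6, 8, 14, 19, 9, 20]
Initialize: left = -inf
Initialize: q = -inf
Entering loop: for cur in seq:
After iteration 1: cur = 21, left = 21, q = -inf
After iteration 2: cur = 5, left = 21, q = 5
After iteration 3: cur = 7, left = 21, q = 7
After iteration 4: cur = 11, left = 21, q = 11
After iteration 5: cur = 6, left = 21, q = 11
After iteration 6: cur = 8, left = 21, q = 11
After iteration 7: cur = 14, left = 21, q = 14
After iteration 8: cur = 19, left = 21, q = 19
After iteration 9: cur = 9, left = 21, q = 19
After iteration 10: cur = 20, left = 21, q = 20
Loop ends.

Final answer: 20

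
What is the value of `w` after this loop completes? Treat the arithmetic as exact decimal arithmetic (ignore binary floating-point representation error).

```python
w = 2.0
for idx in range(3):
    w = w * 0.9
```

Let's trace through this code step by step.

Initialize: w = 2.0
Entering loop: for idx in range(3):
After iteration 1: idx = 0, w = 1.8
After iteration 2: idx = 1, w = 1.62
After iteration 3: idx = 2, w = 1.458
Loop ends.

Final answer: 1.458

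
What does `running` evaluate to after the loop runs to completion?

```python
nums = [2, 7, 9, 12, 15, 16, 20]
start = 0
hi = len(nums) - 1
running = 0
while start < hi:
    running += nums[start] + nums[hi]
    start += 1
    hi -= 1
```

Let's trace through this code step by step.

Initialize: nums = [2, 7, 9, 12, 15, 16, 20]
Initialize: start = 0
Initialize: hi = 6
Initialize: running = 0
Entering loop: while start < hi:
After iteration 1: start = 1, hi = 5, running = 22
After iteration 2: start = 2, hi = 4, running = 45
After iteration 3: start = 3, hi = 3, running = 69
Loop ends.

Final answer: 69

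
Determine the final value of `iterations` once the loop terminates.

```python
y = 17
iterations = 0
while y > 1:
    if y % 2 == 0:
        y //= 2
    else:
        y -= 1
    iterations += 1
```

Let's trace through this code step by step.

Initialize: y = 17
Initialize: iterations = 0
Entering loop: while y > 1:
After iteration 1: y = 16, iterations = 1
After iteration 2: y = 8, iterations = 2
After iteration 3: y = 4, iterations = 3
After iteration 4: y = 2, iterations = 4
After iteration 5: y = 1, iterations = 5
Loop ends.

Final answer: 5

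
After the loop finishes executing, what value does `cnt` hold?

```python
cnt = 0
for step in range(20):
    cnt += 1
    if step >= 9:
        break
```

Let's trace through this code step by step.

Initialize: cnt = 0
Entering loop: for step in range(20):
After iteration 1: step = 0, cnt = 1
After iteration 2: step = 1, cnt = 2
After iteration 3: step = 2, cnt = 3
After iteration 4: step = 3, cnt = 4
After iteration 5: step = 4, cnt = 5
After iteration 6: step = 5, cnt = 6
After iteration 7: step = 6, cnt = 7
After iteration 8: step = 7, cnt = 8
After iteration 9: step = 8, cnt = 9
After iteration 10: step = 9, cnt = 10
Loop ends.

Final answer: 10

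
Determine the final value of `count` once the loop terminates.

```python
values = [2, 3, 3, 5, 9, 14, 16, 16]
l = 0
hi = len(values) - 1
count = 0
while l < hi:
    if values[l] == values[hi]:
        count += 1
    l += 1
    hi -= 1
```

Let's trace through this code step by step.

Initialize: values = [2, 3, 3, 5, 9, 14, 16, 16]
Initialize: l = 0
Initialize: hi = 7
Initialize: count = 0
Entering loop: while l < hi:
After iteration 1: l = 1, hi = 6, count = 0
After iteration 2: l = 2, hi = 5, count = 0
After iteration 3: l = 3, hi = 4, count = 0
After iteration 4: l = 4, hi = 3, count = 0
Loop ends.

Final answer: 0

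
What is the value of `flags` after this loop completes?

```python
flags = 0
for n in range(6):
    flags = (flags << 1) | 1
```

Let's trace through this code step by step.

Initialize: flags = 0
Entering loop: for n in range(6):
After iteration 1: n = 0, flags = 1
After iteration 2: n = 1, flags = 3
After iteration 3: n = 2, flags = 7
After iteration 4: n = 3, flags = 15
After iteration 5: n = 4, flags = 31
After iteration 6: n = 5, flags = 63
Loop ends.

Final answer: 63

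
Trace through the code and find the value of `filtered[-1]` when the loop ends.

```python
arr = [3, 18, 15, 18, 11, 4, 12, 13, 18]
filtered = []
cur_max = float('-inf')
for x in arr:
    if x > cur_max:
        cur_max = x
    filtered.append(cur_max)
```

Let's trace through this code step by step.

Initialize: arr = [3, 18, 15, 18, 11, 4, 12, 13, 18]
Initialize: filtered = []
Initialize: cur_max = -inf
Entering loop: for x in arr:
After iteration 1: x = 3, filtered = [3], cur_max = 3
After iteration 2: x = 18, filtered = [3, 18], cur_max = 18
After iteration 3: x = 15, filtered = [3, 18, 18], cur_max = 18
After iteration 4: x = 18, filtered = [3, 18, 18, 18], cur_max = 18
After iteration 5: x = 11, filtered = [3, 18, 18, 18, 18], cur_max = 18
After iteration 6: x = 4, filtered = [3, 18, 18, 18, 18, 18], cur_max = 18
After iteration 7: x = 12, filtered = [3, 18, 18, 18, 18, 18, 18], cur_max = 18
After iteration 8: x = 13, filtered = [3, 18, 18, 18, 18, 18, 18, 18], cur_max = 18
After iteration 9: x = 18, filtered = [3, 18, 18, 18, 18, 18, 18, 18, 18], cur_max = 18
Loop ends.
filtered[-1] = 18

Final answer: 18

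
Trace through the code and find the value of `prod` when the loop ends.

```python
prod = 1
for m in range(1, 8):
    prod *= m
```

Let's trace through this code step by step.

Initialize: prod = 1
Entering loop: for m in range(1, 8):
After iteration 1: m = 1, prod = 1
After iteration 2: m = 2, prod = 2
After iteration 3: m = 3, prod = 6
After iteration 4: m = 4, prod = 24
After iteration 5: m = 5, prod = 120
After iteration 6: m = 6, prod = 720
After iteration 7: m = 7, prod = 5040
Loop ends.

Final answer: 5040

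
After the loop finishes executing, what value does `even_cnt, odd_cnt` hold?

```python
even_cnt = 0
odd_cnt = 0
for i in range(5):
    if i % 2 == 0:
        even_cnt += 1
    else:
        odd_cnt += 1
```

Let's trace through this code step by step.

Initialize: even_cnt = 0
Initialize: odd_cnt = 0
Entering loop: for i in range(5):
After iteration 1: i = 0, even_cnt = 1, odd_cnt = 0
After iteration 2: i = 1, even_cnt = 1, odd_cnt = 1
After iteration 3: i = 2, even_cnt = 2, odd_cnt = 1
After iteration 4: i = 3, even_cnt = 2, odd_cnt = 2
After iteration 5: i = 4, even_cnt = 3, odd_cnt = 2
Loop ends.

Final answer: 3, 2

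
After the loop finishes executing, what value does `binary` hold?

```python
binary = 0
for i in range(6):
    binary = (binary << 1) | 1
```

Let's trace through this code step by step.

Initialize: binary = 0
Entering loop: for i in range(6):
After iteration 1: i = 0, binary = 1
After iteration 2: i = 1, binary = 3
After iteration 3: i = 2, binary = 7
After iteration 4: i = 3, binary = 15
After iteration 5: i = 4, binary = 31
After iteration 6: i = 5, binary = 63
Loop ends.

Final answer: 63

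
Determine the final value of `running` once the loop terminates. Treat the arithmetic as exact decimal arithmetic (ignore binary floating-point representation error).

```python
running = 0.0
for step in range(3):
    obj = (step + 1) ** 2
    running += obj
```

Let's trace through this code step by step.

Initialize: running = 0.0
Entering loop: for step in range(3):
After iteration 1: step = 0, running = 1.0, obj = 1
After iteration 2: step = 1, running = 5.0, obj = 4
After iteration 3: step = 2, running = 14.0, obj = 9
Loop ends.

Final answer: 14.0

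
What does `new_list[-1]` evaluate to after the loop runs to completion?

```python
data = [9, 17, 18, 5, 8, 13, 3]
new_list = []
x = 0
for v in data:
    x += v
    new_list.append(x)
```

Let's trace through this code step by step.

Initialize: data = [9, 17, 18, 5, 8, 13, 3]
Initialize: new_list = []
Initialize: x = 0
Entering loop: for v in data:
After iteration 1: v = 9, new_list = [9], x = 9
After iteration 2: v = 17, new_list = [9, 26], x = 26
After iteration 3: v = 18, new_list = [9, 26, 44], x = 44
After iteration 4: v = 5, new_list = [9, 26, 44, 49], x = 49
After iteration 5: v = 8, new_list = [9, 26, 44, 49, 57], x = 57
After iteration 6: v = 13, new_list = [9, 26, 44, 49, 57, 70], x = 70
After iteration 7: v = 3, new_list = [9, 26, 44, 49, 57, 70, 73], x = 73
Loop ends.
new_list[-1] = 73

Final answer: 73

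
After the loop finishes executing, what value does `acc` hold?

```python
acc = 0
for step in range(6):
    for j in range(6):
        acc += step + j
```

Let's trace through this code step by step.

Initialize: acc = 0
Entering loop: for step in range(6):
After iteration 1: step = 0, acc = 15
After iteration 2: step = 1, acc = 36
After iteration 3: step = 2, acc = 63
After iteration 4: step = 3, acc = 96
After iteration 5: step = 4, acc = 135
After iteration 6: step = 5, acc = 180
Loop ends.

Final answer: 180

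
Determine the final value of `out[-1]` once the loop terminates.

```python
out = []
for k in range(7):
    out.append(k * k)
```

Let's trace through this code step by step.

Initialize: out = []
Entering loop: for k in range(7):
After iteration 1: k = 0, out = [0]
After iteration 2: k = 1, out = [0, 1]
After iteration 3: k = 2, out = [0, 1, 4]
After iteration 4: k = 3, out = [0, 1, 4, 9]
After iteration 5: k = 4, out = [0, 1, 4, 9, 16]
After iteration 6: k = 5, out = [0, 1, 4, 9, 16, 25]
After iteration 7: k = 6, out = [0, 1, 4, 9, 16, 25, 36]
Loop ends.
out[-1] = 36

Final answer: 36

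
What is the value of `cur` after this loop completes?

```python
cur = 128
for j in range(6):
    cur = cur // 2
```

Let's trace through this code step by step.

Initialize: cur = 128
Entering loop: for j in range(6):
After iteration 1: j = 0, cur = 64
After iteration 2: j = 1, cur = 32
After iteration 3: j = 2, cur = 16
After iteration 4: j = 3, cur = 8
After iteration 5: j = 4, cur = 4
After iteration 6: j = 5, cur = 2
Loop ends.

Final answer: 2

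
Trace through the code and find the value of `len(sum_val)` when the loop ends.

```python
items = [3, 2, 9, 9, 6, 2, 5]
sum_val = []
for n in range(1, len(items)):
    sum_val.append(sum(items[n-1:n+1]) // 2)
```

Let's trace through this code step by step.

Initialize: items = [3, 2, 9, 9, 6, 2, 5]
Initialize: sum_val = []
Entering loop: for n in range(1, len(items)):
After iteration 1: n = 1, sum_val = [2]
After iteration 2: n = 2, sum_val = [2, 5]
After iteration 3: n = 3, sum_val = [2, 5, 9]
After iteration 4: n = 4, sum_val = [2, 5, 9, 7]
After iteration 5: n = 5, sum_val = [2, 5, 9, 7, 4]
After iteration 6: n = 6, sum_val = [2, 5, 9, 7, 4, 3]
Loop ends.
len(sum_val) = 6

Final answer: 6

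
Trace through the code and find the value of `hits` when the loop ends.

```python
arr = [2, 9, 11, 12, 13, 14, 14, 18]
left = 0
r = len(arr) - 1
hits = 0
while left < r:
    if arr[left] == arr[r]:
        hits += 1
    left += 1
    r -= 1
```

Let's trace through this code step by step.

Initialize: arr = [2, 9, 11, 12, 13, 14, 14, 18]
Initialize: left = 0
Initialize: r = 7
Initialize: hits = 0
Entering loop: while left < r:
After iteration 1: left = 1, r = 6, hits = 0
After iteration 2: left = 2, r = 5, hits = 0
After iteration 3: left = 3, r = 4, hits = 0
After iteration 4: left = 4, r = 3, hits = 0
Loop ends.

Final answer: 0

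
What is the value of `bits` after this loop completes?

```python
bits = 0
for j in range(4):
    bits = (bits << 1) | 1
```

Let's trace through this code step by step.

Initialize: bits = 0
Entering loop: for j in range(4):
After iteration 1: j = 0, bits = 1
After iteration 2: j = 1, bits = 3
After iteration 3: j = 2, bits = 7
After iteration 4: j = 3, bits = 15
Loop ends.

Final answer: 15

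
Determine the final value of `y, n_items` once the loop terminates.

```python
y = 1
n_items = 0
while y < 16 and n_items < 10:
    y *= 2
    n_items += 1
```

Let's trace through this code step by step.

Initialize: y = 1
Initialize: n_items = 0
Entering loop: while y < 16 and n_items < 10:
After iteration 1: y = 2, n_items = 1
After iteration 2: y = 4, n_items = 2
After iteration 3: y = 8, n_items = 3
After iteration 4: y = 16, n_items = 4
Loop ends.

Final answer: 16, 4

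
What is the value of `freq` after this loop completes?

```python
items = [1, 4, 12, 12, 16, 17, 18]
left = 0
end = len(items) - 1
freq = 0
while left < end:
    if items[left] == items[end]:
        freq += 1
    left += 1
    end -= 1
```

Let's trace through this code step by step.

Initialize: items = [1, 4, 12, 12, 16, 17, 18]
Initialize: left = 0
Initialize: end = 6
Initialize: freq = 0
Entering loop: while left < end:
After iteration 1: left = 1, end = 5, freq = 0
After iteration 2: left = 2, end = 4, freq = 0
After iteration 3: left = 3, end = 3, freq = 0
Loop ends.

Final answer: 0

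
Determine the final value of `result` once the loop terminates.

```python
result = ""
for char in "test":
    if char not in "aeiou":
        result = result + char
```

Let's trace through this code step by step.

Initialize: result = ''
Entering loop: for char in "test":
After iteration 1: char = 't', result = 't'
After iteration 2: char = 'e', result = 't'
After iteration 3: char = 's', result = 'ts'
After iteration 4: char = 't', result = 'tst'
Loop ends.

Final answer: 'tst'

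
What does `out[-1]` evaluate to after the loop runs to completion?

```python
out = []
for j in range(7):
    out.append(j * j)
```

Let's trace through this code step by step.

Initialize: out = []
Entering loop: for j in range(7):
After iteration 1: j = 0, out = [0]
After iteration 2: j = 1, out = [0, 1]
After iteration 3: j = 2, out = [0, 1, 4]
After iteration 4: j = 3, out = [0, 1, 4, 9]
After iteration 5: j = 4, out = [0, 1, 4, 9, 16]
After iteration 6: j = 5, out = [0, 1, 4, 9, 16, 25]
After iteration 7: j = 6, out = [0, 1, 4, 9, 16, 25, 36]
Loop ends.
out[-1] = 36

Final answer: 36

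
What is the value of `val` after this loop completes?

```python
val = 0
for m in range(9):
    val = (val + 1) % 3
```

Let's trace through this code step by step.

Initialize: val = 0
Entering loop: for m in range(9):
After iteration 1: m = 0, val = 1
After iteration 2: m = 1, val = 2
After iteration 3: m = 2, val = 0
After iteration 4: m = 3, val = 1
After iteration 5: m = 4, val = 2
After iteration 6: m = 5, val = 0
After iteration 7: m = 6, val = 1
After iteration 8: m = 7, val = 2
After iteration 9: m = 8, val = 0
Loop ends.

Final answer: 0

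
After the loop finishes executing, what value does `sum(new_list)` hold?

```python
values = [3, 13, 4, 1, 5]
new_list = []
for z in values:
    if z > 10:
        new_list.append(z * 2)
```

Let's trace through this code step by step.

Initialize: values = [3, 13, 4, 1, 5]
Initialize: new_list = []
Entering loop: for z in values:
After iteration 1: z = 3, new_list = []
After iteration 2: z = 13, new_list = [26]
After iteration 3: z = 4, new_list = [26]
After iteration 4: z = 1, new_list = [26]
After iteration 5: z = 5, new_list = [26]
Loop ends.
sum(new_list) = 26

Final answer: 26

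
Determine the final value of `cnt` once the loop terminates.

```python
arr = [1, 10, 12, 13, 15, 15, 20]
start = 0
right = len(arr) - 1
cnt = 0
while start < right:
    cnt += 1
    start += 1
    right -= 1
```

Let's trace through this code step by step.

Initialize: arr = [1, 10, 12, 13, 15, 15, 20]
Initialize: start = 0
Initialize: right = 6
Initialize: cnt = 0
Entering loop: while start < right:
After iteration 1: start = 1, right = 5, cnt = 1
After iteration 2: start = 2, right = 4, cnt = 2
After iteration 3: start = 3, right = 3, cnt = 3
Loop ends.

Final answer: 3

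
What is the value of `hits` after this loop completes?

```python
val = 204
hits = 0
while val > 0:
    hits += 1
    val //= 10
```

Let's trace through this code step by step.

Initialize: val = 204
Initialize: hits = 0
Entering loop: while val > 0:
After iteration 1: val = 20, hits = 1
After iteration 2: val = 2, hits = 2
After iteration 3: val = 0, hits = 3
Loop ends.

Final answer: 3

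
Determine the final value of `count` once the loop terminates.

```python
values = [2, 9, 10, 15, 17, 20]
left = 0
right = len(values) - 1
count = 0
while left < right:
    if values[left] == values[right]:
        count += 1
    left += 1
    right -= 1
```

Let's trace through this code step by step.

Initialize: values = [2, 9, 10, 15, 17, 20]
Initialize: left = 0
Initialize: right = 5
Initialize: count = 0
Entering loop: while left < right:
After iteration 1: left = 1, right = 4, count = 0
After iteration 2: left = 2, right = 3, count = 0
After iteration 3: left = 3, right = 2, count = 0
Loop ends.

Final answer: 0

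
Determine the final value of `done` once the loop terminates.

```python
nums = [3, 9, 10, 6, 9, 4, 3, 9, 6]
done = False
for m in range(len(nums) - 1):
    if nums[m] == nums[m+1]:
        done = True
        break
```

Let's trace through this code step by step.

Initialize: nums = [3, 9, 10, 6, 9, 4, 3, 9, 6]
Initialize: done = False
Entering loop: for m in range(len(nums) - 1):
After iteration 1: m = 0, done = False
After iteration 2: m = 1, done = False
After iteration 3: m = 2, done = False
After iteration 4: m = 3, done = False
After iteration 5: m = 4, done = False
After iteration 6: m = 5, done = False
After iteration 7: m = 6, done = False
After iteration 8: m = 7, done = False
Loop ends.

Final answer: False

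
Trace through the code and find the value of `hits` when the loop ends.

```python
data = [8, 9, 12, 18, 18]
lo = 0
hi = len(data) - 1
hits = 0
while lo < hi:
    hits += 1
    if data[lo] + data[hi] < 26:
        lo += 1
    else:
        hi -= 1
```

Let's trace through this code step by step.

Initialize: data = [8, 9, 12, 18, 18]
Initialize: lo = 0
Initialize: hi = 4
Initialize: hits = 0
Entering loop: while lo < hi:
After iteration 1: lo = 0, hi = 3, hits = 1
After iteration 2: lo = 0, hi = 2, hits = 2
After iteration 3: lo = 1, hi = 2, hits = 3
After iteration 4: lo = 2, hi = 2, hits = 4
Loop ends.

Final answer: 4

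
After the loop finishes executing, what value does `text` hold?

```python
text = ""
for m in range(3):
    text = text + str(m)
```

Let's trace through this code step by step.

Initialize: text = ''
Entering loop: for m in range(3):
After iteration 1: m = 0, text = '0'
After iteration 2: m = 1, text = '01'
After iteration 3: m = 2, text = '012'
Loop ends.

Final answer: '012'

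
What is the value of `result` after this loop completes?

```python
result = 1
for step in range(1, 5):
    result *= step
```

Let's trace through this code step by step.

Initialize: result = 1
Entering loop: for step in range(1, 5):
After iteration 1: step = 1, result = 1
After iteration 2: step = 2, result = 2
After iteration 3: step = 3, result = 6
After iteration 4: step = 4, result = 24
Loop ends.

Final answer: 24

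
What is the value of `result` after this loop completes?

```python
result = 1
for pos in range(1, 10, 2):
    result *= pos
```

Let's trace through this code step by step.

Initialize: result = 1
Entering loop: for pos in range(1, 10, 2):
After iteration 1: pos = 1, result = 1
After iteration 2: pos = 3, result = 3
After iteration 3: pos = 5, result = 15
After iteration 4: pos = 7, result = 105
After iteration 5: pos = 9, result = 945
Loop ends.

Final answer: 945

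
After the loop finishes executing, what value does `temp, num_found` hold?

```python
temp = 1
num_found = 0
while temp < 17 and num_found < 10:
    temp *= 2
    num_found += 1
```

Let's trace through this code step by step.

Initialize: temp = 1
Initialize: num_found = 0
Entering loop: while temp < 17 and num_found < 10:
After iteration 1: temp = 2, num_found = 1
After iteration 2: temp = 4, num_found = 2
After iteration 3: temp = 8, num_found = 3
After iteration 4: temp = 16, num_found = 4
After iteration 5: temp = 32, num_found = 5
Loop ends.

Final answer: 32, 5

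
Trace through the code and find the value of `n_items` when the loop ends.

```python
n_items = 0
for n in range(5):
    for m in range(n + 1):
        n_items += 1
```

Let's trace through this code step by step.

Initialize: n_items = 0
Entering loop: for n in range(5):
After iteration 1: n = 0, n_items = 1, m = 0
After iteration 2: n = 1, n_items = 3, m = 1
After iteration 3: n = 2, n_items = 6, m = 2
After iteration 4: n = 3, n_items = 10, m = 3
After iteration 5: n = 4, n_items = 15, m = 4
Loop ends.

Final answer: 15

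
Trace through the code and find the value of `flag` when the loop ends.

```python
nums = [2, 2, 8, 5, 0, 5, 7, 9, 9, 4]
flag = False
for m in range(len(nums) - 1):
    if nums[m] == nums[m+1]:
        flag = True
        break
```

Let's trace through this code step by step.

Initialize: nums = [2, 2, 8, 5, 0, 5, 7, 9, 9, 4]
Initialize: flag = False
Entering loop: for m in range(len(nums) - 1):
After iteration 1: m = 0, flag = True
Loop ends.

Final answer: True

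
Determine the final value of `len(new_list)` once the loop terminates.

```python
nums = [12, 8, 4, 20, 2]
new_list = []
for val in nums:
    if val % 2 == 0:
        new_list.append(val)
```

Let's trace through this code step by step.

Initialize: nums = [12, 8, 4, 20, 2]
Initialize: new_list = []
Entering loop: for val in nums:
After iteration 1: val = 12, new_list = [12]
After iteration 2: val = 8, new_list = [12, 8]
After iteration 3: val = 4, new_list = [12, 8, 4]
After iteration 4: val = 20, new_list = [12, 8, 4, 20]
After iteration 5: val = 2, new_list = [12, 8, 4, 20, 2]
Loop ends.
len(new_list) = 5

Final answer: 5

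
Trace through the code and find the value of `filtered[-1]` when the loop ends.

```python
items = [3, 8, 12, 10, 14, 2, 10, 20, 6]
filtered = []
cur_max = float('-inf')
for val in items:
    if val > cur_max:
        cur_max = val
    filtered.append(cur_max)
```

Let's trace through this code step by step.

Initialize: items = [3, 8, 12, 10, 14, 2, 10, 20, 6]
Initialize: filtered = []
Initialize: cur_max = -inf
Entering loop: for val in items:
After iteration 1: val = 3, filtered = [3], cur_max = 3
After iteration 2: val = 8, filtered = [3, 8], cur_max = 8
After iteration 3: val = 12, filtered = [3, 8, 12], cur_max = 12
After iteration 4: val = 10, filtered = [3, 8, 12, 12], cur_max = 12
After iteration 5: val = 14, filtered = [3, 8, 12, 12, 14], cur_max = 14
After iteration 6: val = 2, filtered = [3, 8, 12, 12, 14, 14], cur_max = 14
After iteration 7: val = 10, filtered = [3, 8, 12, 12, 14, 14, 14], cur_max = 14
After iteration 8: val = 20, filtered = [3, 8, 12, 12, 14, 14, 14, 20], cur_max = 20
After iteration 9: val = 6, filtered = [3, 8, 12, 12, 14, 14, 14, 20, 20], cur_max = 20
Loop ends.
filtered[-1] = 20

Final answer: 20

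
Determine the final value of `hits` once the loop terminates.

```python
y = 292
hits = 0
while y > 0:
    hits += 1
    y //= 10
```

Let's trace through this code step by step.

Initialize: y = 292
Initialize: hits = 0
Entering loop: while y > 0:
After iteration 1: y = 29, hits = 1
After iteration 2: y = 2, hits = 2
After iteration 3: y = 0, hits = 3
Loop ends.

Final answer: 3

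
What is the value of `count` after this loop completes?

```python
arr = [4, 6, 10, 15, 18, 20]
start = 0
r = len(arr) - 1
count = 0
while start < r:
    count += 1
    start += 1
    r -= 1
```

Let's trace through this code step by step.

Initialize: arr = [4, 6, 10, 15, 18, 20]
Initialize: start = 0
Initialize: r = 5
Initialize: count = 0
Entering loop: while start < r:
After iteration 1: start = 1, r = 4, count = 1
After iteration 2: start = 2, r = 3, count = 2
After iteration 3: start = 3, r = 2, count = 3
Loop ends.

Final answer: 3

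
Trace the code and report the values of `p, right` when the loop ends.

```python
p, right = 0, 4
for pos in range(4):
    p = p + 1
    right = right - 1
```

Let's trace through this code step by step.

Initialize: p = 0
Initialize: right = 4
Entering loop: for pos in range(4):
After iteration 1: pos = 0, p = 1, right = 3
After iteration 2: pos = 1, p = 2, right = 2
After iteration 3: pos = 2, p = 3, right = 1
After iteration 4: pos = 3, p = 4, right = 0
Loop ends.

Final answer: 4, 0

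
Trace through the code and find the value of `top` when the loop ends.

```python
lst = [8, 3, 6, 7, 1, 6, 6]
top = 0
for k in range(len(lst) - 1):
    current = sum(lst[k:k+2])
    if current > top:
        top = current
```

Let's trace through this code step by step.

Initialize: lst = [8, 3, 6, 7, 1, 6, 6]
Initialize: top = 0
Entering loop: for k in range(len(lst) - 1):
After iteration 1: k = 0, top = 11, current = 11
After iteration 2: k = 1, top = 11, current = 9
After iteration 3: k = 2, top = 13, current = 13
After iteration 4: k = 3, top = 13, current = 8
After iteration 5: k = 4, top = 13, current = 7
After iteration 6: k = 5, top = 13, current = 12
Loop ends.

Final answer: 13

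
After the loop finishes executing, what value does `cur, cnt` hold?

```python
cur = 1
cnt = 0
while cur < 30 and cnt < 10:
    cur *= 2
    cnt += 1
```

Let's trace through this code step by step.

Initialize: cur = 1
Initialize: cnt = 0
Entering loop: while cur < 30 and cnt < 10:
After iteration 1: cur = 2, cnt = 1
After iteration 2: cur = 4, cnt = 2
After iteration 3: cur = 8, cnt = 3
After iteration 4: cur = 16, cnt = 4
After iteration 5: cur = 32, cnt = 5
Loop ends.

Final answer: 32, 5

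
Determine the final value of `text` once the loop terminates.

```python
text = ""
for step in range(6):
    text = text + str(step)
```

Let's trace through this code step by step.

Initialize: text = ''
Entering loop: for step in range(6):
After iteration 1: step = 0, text = '0'
After iteration 2: step = 1, text = '01'
After iteration 3: step = 2, text = '012'
After iteration 4: step = 3, text = '0123'
After iteration 5: step = 4, text = '01234'
After iteration 6: step = 5, text = '012345'
Loop ends.

Final answer: '012345'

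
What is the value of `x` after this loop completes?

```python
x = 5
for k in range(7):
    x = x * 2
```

Let's trace through this code step by step.

Initialize: x = 5
Entering loop: for k in range(7):
After iteration 1: k = 0, x = 10
After iteration 2: k = 1, x = 20
After iteration 3: k = 2, x = 40
After iteration 4: k = 3, x = 80
After iteration 5: k = 4, x = 160
After iteration 6: k = 5, x = 320
After iteration 7: k = 6, x = 640
Loop ends.

Final answer: 640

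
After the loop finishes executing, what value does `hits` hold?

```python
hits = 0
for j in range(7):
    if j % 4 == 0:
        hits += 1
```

Let's trace through this code step by step.

Initialize: hits = 0
Entering loop: for j in range(7):
After iteration 1: j = 0, hits = 1
After iteration 2: j = 1, hits = 1
After iteration 3: j = 2, hits = 1
After iteration 4: j = 3, hits = 1
After iteration 5: j = 4, hits = 2
After iteration 6: j = 5, hits = 2
After iteration 7: j = 6, hits = 2
Loop ends.

Final answer: 2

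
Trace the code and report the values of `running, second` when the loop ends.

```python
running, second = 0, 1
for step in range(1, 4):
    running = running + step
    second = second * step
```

Let's trace through this code step by step.

Initialize: running = 0
Initialize: second = 1
Entering loop: for step in range(1, 4):
After iteration 1: step = 1, running = 1, second = 1
After iteration 2: step = 2, running = 3, second = 2
After iteration 3: step = 3, running = 6, second = 6
Loop ends.

Final answer: 6, 6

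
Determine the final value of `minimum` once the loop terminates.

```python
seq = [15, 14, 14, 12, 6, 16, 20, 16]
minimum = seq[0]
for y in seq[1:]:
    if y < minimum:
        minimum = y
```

Let's trace through this code step by step.

Initialize: seq = [15, 14, 14, 12, 6, 16, 20, 16]
Initialize: minimum = 15
Entering loop: for y in seq[1:]:
After iteration 1: y = 14, minimum = 14
After iteration 2: y = 14, minimum = 14
After iteration 3: y = 12, minimum = 12
After iteration 4: y = 6, minimum = 6
After iteration 5: y = 16, minimum = 6
After iteration 6: y = 20, minimum = 6
After iteration 7: y = 16, minimum = 6
Loop ends.

Final answer: 6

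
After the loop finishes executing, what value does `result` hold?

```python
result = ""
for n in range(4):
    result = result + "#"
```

Let's trace through this code step by step.

Initialize: result = ''
Entering loop: for n in range(4):
After iteration 1: n = 0, result = '#'
After iteration 2: n = 1, result = '##'
After iteration 3: n = 2, result = '###'
After iteration 4: n = 3, result = '####'
Loop ends.

Final answer: '####'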